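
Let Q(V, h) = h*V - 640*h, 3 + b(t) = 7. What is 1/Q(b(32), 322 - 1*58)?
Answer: -1/167904 ≈ -5.9558e-6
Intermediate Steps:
b(t) = 4 (b(t) = -3 + 7 = 4)
Q(V, h) = -640*h + V*h (Q(V, h) = V*h - 640*h = -640*h + V*h)
1/Q(b(32), 322 - 1*58) = 1/((322 - 1*58)*(-640 + 4)) = 1/((322 - 58)*(-636)) = 1/(264*(-636)) = 1/(-167904) = -1/167904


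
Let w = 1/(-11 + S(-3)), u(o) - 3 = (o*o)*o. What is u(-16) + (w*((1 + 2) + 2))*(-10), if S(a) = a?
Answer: -28626/7 ≈ -4089.4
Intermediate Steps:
u(o) = 3 + o**3 (u(o) = 3 + (o*o)*o = 3 + o**2*o = 3 + o**3)
w = -1/14 (w = 1/(-11 - 3) = 1/(-14) = -1/14 ≈ -0.071429)
u(-16) + (w*((1 + 2) + 2))*(-10) = (3 + (-16)**3) - ((1 + 2) + 2)/14*(-10) = (3 - 4096) - (3 + 2)/14*(-10) = -4093 - 1/14*5*(-10) = -4093 - 5/14*(-10) = -4093 + 25/7 = -28626/7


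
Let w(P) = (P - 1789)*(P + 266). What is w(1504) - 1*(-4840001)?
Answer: 4335551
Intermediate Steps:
w(P) = (-1789 + P)*(266 + P)
w(1504) - 1*(-4840001) = (-475874 + 1504² - 1523*1504) - 1*(-4840001) = (-475874 + 2262016 - 2290592) + 4840001 = -504450 + 4840001 = 4335551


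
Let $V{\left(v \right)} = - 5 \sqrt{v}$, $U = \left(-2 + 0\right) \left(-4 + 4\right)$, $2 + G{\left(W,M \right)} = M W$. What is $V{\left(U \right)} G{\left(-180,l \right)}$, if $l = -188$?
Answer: $0$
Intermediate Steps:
$G{\left(W,M \right)} = -2 + M W$
$U = 0$ ($U = \left(-2\right) 0 = 0$)
$V{\left(U \right)} G{\left(-180,l \right)} = - 5 \sqrt{0} \left(-2 - -33840\right) = \left(-5\right) 0 \left(-2 + 33840\right) = 0 \cdot 33838 = 0$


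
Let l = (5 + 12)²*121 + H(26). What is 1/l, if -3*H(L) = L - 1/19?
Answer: 57/1992740 ≈ 2.8604e-5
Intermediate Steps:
H(L) = 1/57 - L/3 (H(L) = -(L - 1/19)/3 = -(-1/19 + L)/3 = 1/57 - L/3)
l = 1992740/57 (l = (5 + 12)²*121 + (1/57 - ⅓*26) = 17²*121 + (1/57 - 26/3) = 289*121 - 493/57 = 34969 - 493/57 = 1992740/57 ≈ 34960.)
1/l = 1/(1992740/57) = 57/1992740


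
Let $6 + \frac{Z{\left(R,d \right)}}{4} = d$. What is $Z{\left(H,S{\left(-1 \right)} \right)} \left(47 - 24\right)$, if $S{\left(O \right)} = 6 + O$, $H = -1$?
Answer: $-92$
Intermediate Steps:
$Z{\left(R,d \right)} = -24 + 4 d$
$Z{\left(H,S{\left(-1 \right)} \right)} \left(47 - 24\right) = \left(-24 + 4 \left(6 - 1\right)\right) \left(47 - 24\right) = \left(-24 + 4 \cdot 5\right) 23 = \left(-24 + 20\right) 23 = \left(-4\right) 23 = -92$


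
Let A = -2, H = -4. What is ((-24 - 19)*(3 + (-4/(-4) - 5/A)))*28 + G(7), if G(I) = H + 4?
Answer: -7826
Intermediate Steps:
G(I) = 0 (G(I) = -4 + 4 = 0)
((-24 - 19)*(3 + (-4/(-4) - 5/A)))*28 + G(7) = ((-24 - 19)*(3 + (-4/(-4) - 5/(-2))))*28 + 0 = -43*(3 + (-4*(-¼) - 5*(-½)))*28 + 0 = -43*(3 + (1 + 5/2))*28 + 0 = -43*(3 + 7/2)*28 + 0 = -43*13/2*28 + 0 = -559/2*28 + 0 = -7826 + 0 = -7826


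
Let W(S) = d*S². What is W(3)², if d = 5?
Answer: 2025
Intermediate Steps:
W(S) = 5*S²
W(3)² = (5*3²)² = (5*9)² = 45² = 2025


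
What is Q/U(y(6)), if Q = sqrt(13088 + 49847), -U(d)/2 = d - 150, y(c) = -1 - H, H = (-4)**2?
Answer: sqrt(62935)/334 ≈ 0.75110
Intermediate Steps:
H = 16
y(c) = -17 (y(c) = -1 - 1*16 = -1 - 16 = -17)
U(d) = 300 - 2*d (U(d) = -2*(d - 150) = -2*(-150 + d) = 300 - 2*d)
Q = sqrt(62935) ≈ 250.87
Q/U(y(6)) = sqrt(62935)/(300 - 2*(-17)) = sqrt(62935)/(300 + 34) = sqrt(62935)/334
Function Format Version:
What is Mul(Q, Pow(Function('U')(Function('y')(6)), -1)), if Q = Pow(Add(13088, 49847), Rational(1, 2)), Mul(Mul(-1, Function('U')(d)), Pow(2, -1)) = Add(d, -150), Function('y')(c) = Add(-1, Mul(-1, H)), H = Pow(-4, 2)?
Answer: Mul(Rational(1, 334), Pow(62935, Rational(1, 2))) ≈ 0.75110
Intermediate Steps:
H = 16
Function('y')(c) = -17 (Function('y')(c) = Add(-1, Mul(-1, 16)) = Add(-1, -16) = -17)
Function('U')(d) = Add(300, Mul(-2, d)) (Function('U')(d) = Mul(-2, Add(d, -150)) = Mul(-2, Add(-150, d)) = Add(300, Mul(-2, d)))
Q = Pow(62935, Rational(1, 2)) ≈ 250.87
Mul(Q, Pow(Function('U')(Function('y')(6)), -1)) = Mul(Pow(62935, Rational(1, 2)), Pow(Add(300, Mul(-2, -17)), -1)) = Mul(Pow(62935, Rational(1, 2)), Pow(Add(300, 34), -1)) = Mul(Pow(62935, Rational(1, 2)), Pow(334, -1)) = Mul(Pow(62935, Rational(1, 2)), Rational(1, 334)) = Mul(Rational(1, 334), Pow(62935, Rational(1, 2)))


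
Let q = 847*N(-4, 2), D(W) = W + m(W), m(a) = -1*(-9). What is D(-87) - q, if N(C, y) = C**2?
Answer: -13630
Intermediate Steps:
m(a) = 9
D(W) = 9 + W (D(W) = W + 9 = 9 + W)
q = 13552 (q = 847*(-4)**2 = 847*16 = 13552)
D(-87) - q = (9 - 87) - 1*13552 = -78 - 13552 = -13630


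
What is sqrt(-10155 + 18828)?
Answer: 7*sqrt(177) ≈ 93.129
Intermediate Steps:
sqrt(-10155 + 18828) = sqrt(8673) = 7*sqrt(177)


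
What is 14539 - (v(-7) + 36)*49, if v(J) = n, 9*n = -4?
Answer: 115171/9 ≈ 12797.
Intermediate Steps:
n = -4/9 (n = (1/9)*(-4) = -4/9 ≈ -0.44444)
v(J) = -4/9
14539 - (v(-7) + 36)*49 = 14539 - (-4/9 + 36)*49 = 14539 - 320*49/9 = 14539 - 1*15680/9 = 14539 - 15680/9 = 115171/9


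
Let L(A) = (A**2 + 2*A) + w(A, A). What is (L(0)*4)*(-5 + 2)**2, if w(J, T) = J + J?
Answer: 0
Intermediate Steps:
w(J, T) = 2*J
L(A) = A**2 + 4*A (L(A) = (A**2 + 2*A) + 2*A = A**2 + 4*A)
(L(0)*4)*(-5 + 2)**2 = ((0*(4 + 0))*4)*(-5 + 2)**2 = ((0*4)*4)*(-3)**2 = (0*4)*9 = 0*9 = 0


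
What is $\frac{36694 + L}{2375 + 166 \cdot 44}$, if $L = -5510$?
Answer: $\frac{31184}{9679} \approx 3.2218$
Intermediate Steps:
$\frac{36694 + L}{2375 + 166 \cdot 44} = \frac{36694 - 5510}{2375 + 166 \cdot 44} = \frac{31184}{2375 + 7304} = \frac{31184}{9679}$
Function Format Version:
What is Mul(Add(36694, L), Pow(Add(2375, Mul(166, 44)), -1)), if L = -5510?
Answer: Rational(31184, 9679) ≈ 3.2218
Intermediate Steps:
Mul(Add(36694, L), Pow(Add(2375, Mul(166, 44)), -1)) = Mul(Add(36694, -5510), Pow(Add(2375, Mul(166, 44)), -1)) = Mul(31184, Pow(Add(2375, 7304), -1)) = Mul(31184, Pow(9679, -1)) = Mul(31184, Rational(1, 9679)) = Rational(31184, 9679)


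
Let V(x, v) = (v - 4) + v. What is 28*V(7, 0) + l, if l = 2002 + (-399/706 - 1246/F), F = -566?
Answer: 377945141/199798 ≈ 1891.6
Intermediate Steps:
V(x, v) = -4 + 2*v (V(x, v) = (-4 + v) + v = -4 + 2*v)
l = 400322517/199798 (l = 2002 + (-399/706 - 1246/(-566)) = 2002 + (-399*1/706 - 1246*(-1/566)) = 2002 + (-399/706 + 623/283) = 2002 + 326921/199798 = 400322517/199798 ≈ 2003.6)
28*V(7, 0) + l = 28*(-4 + 2*0) + 400322517/199798 = 28*(-4 + 0) + 400322517/199798 = 28*(-4) + 400322517/199798 = -112 + 400322517/199798 = 377945141/199798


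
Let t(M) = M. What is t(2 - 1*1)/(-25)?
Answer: -1/25 ≈ -0.040000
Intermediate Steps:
t(2 - 1*1)/(-25) = (2 - 1*1)/(-25) = (2 - 1)*(-1/25) = 1*(-1/25) = -1/25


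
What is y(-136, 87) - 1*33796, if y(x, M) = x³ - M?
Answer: -2549339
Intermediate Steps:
y(-136, 87) - 1*33796 = ((-136)³ - 1*87) - 1*33796 = (-2515456 - 87) - 33796 = -2515543 - 33796 = -2549339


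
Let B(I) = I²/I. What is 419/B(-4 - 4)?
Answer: -419/8 ≈ -52.375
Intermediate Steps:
B(I) = I
419/B(-4 - 4) = 419/(-4 - 4) = 419/(-8) = 419*(-⅛) = -419/8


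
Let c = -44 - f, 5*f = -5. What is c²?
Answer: 1849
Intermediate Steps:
f = -1 (f = (⅕)*(-5) = -1)
c = -43 (c = -44 - 1*(-1) = -44 + 1 = -43)
c² = (-43)² = 1849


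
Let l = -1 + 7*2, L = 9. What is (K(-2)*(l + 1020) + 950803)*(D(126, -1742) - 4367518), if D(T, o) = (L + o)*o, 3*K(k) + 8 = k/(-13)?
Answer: -16622316916344/13 ≈ -1.2786e+12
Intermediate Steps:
K(k) = -8/3 - k/39 (K(k) = -8/3 + (k/(-13))/3 = -8/3 + (k*(-1/13))/3 = -8/3 + (-k/13)/3 = -8/3 - k/39)
l = 13 (l = -1 + 14 = 13)
D(T, o) = o*(9 + o) (D(T, o) = (9 + o)*o = o*(9 + o))
(K(-2)*(l + 1020) + 950803)*(D(126, -1742) - 4367518) = ((-8/3 - 1/39*(-2))*(13 + 1020) + 950803)*(-1742*(9 - 1742) - 4367518) = ((-8/3 + 2/39)*1033 + 950803)*(-1742*(-1733) - 4367518) = (-34/13*1033 + 950803)*(3018886 - 4367518) = (-35122/13 + 950803)*(-1348632) = (12325317/13)*(-1348632) = -16622316916344/13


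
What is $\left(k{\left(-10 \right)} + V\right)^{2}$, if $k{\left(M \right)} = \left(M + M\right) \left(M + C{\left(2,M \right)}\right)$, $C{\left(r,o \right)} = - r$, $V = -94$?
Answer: $21316$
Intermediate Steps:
$k{\left(M \right)} = 2 M \left(-2 + M\right)$ ($k{\left(M \right)} = \left(M + M\right) \left(M - 2\right) = 2 M \left(M - 2\right) = 2 M \left(-2 + M\right)$)
$\left(k{\left(-10 \right)} + V\right)^{2} = \left(2 \left(-10\right) \left(-2 - 10\right) - 94\right)^{2} = \left(2 \left(-10\right) \left(-12\right) - 94\right)^{2} = \left(240 - 94\right)^{2} = 146^{2} = 21316$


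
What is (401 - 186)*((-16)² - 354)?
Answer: -21070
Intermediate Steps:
(401 - 186)*((-16)² - 354) = 215*(256 - 354) = 215*(-98) = -21070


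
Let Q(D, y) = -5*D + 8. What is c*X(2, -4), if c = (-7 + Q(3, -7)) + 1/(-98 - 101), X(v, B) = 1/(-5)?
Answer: 2787/995 ≈ 2.8010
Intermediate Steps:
X(v, B) = -1/5
Q(D, y) = 8 - 5*D
c = -2787/199 (c = (-7 + (8 - 5*3)) + 1/(-98 - 101) = (-7 + (8 - 15)) + 1/(-199) = (-7 - 7) - 1/199 = -14 - 1/199 = -2787/199 ≈ -14.005)
c*X(2, -4) = -2787/199*(-1/5) = 2787/995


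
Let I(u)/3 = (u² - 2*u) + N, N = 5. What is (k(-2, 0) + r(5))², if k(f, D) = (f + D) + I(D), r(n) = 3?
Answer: 256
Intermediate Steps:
I(u) = 15 - 6*u + 3*u² (I(u) = 3*((u² - 2*u) + 5) = 3*(5 + u² - 2*u) = 15 - 6*u + 3*u²)
k(f, D) = 15 + f - 5*D + 3*D² (k(f, D) = (f + D) + (15 - 6*D + 3*D²) = (D + f) + (15 - 6*D + 3*D²) = 15 + f - 5*D + 3*D²)
(k(-2, 0) + r(5))² = ((15 - 2 - 5*0 + 3*0²) + 3)² = ((15 - 2 + 0 + 3*0) + 3)² = ((15 - 2 + 0 + 0) + 3)² = (13 + 3)² = 16² = 256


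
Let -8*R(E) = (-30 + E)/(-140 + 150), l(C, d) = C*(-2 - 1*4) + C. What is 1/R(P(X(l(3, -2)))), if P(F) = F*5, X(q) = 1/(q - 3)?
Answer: 288/109 ≈ 2.6422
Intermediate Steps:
l(C, d) = -5*C (l(C, d) = C*(-2 - 4) + C = C*(-6) + C = -6*C + C = -5*C)
X(q) = 1/(-3 + q)
P(F) = 5*F
R(E) = 3/8 - E/80 (R(E) = -(-30 + E)/(8*(-140 + 150)) = -(-30 + E)/(8*10) = -(-3 + E/10)/8 = 3/8 - E/80)
1/R(P(X(l(3, -2)))) = 1/(3/8 - 1/(16*(-3 - 5*3))) = 1/(3/8 - 1/(16*(-3 - 15))) = 1/(3/8 - 1/(16*(-18))) = 1/(3/8 - (-1)/(16*18)) = 1/(3/8 - 1/80*(-5/18)) = 1/(3/8 + 1/288) = 1/(109/288) = 288/109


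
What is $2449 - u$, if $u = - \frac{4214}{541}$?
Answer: $\frac{1329123}{541} \approx 2456.8$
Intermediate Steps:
$u = - \frac{4214}{541}$ ($u = \left(-4214\right) \frac{1}{541} = - \frac{4214}{541} \approx -7.7893$)
$2449 - u = 2449 - - \frac{4214}{541} = 2449 + \frac{4214}{541} = \frac{1329123}{541}$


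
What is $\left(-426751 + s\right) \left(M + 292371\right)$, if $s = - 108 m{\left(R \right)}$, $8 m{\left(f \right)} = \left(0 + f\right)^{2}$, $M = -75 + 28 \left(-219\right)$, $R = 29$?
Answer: $-125369736138$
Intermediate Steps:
$M = -6207$ ($M = -75 - 6132 = -6207$)
$m{\left(f \right)} = \frac{f^{2}}{8}$ ($m{\left(f \right)} = \frac{\left(0 + f\right)^{2}}{8} = \frac{f^{2}}{8}$)
$s = - \frac{22707}{2}$ ($s = - 108 \frac{29^{2}}{8} = - 108 \cdot \frac{1}{8} \cdot 841 = \left(-108\right) \frac{841}{8} = - \frac{22707}{2} \approx -11354.0$)
$\left(-426751 + s\right) \left(M + 292371\right) = \left(-426751 - \frac{22707}{2}\right) \left(-6207 + 292371\right) = \left(- \frac{876209}{2}\right) 286164 = -125369736138$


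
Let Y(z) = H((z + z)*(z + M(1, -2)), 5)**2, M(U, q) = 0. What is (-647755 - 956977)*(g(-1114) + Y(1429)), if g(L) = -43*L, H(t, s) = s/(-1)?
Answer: -76909990564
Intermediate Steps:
H(t, s) = -s (H(t, s) = s*(-1) = -s)
Y(z) = 25 (Y(z) = (-1*5)**2 = (-5)**2 = 25)
(-647755 - 956977)*(g(-1114) + Y(1429)) = (-647755 - 956977)*(-43*(-1114) + 25) = -1604732*(47902 + 25) = -1604732*47927 = -76909990564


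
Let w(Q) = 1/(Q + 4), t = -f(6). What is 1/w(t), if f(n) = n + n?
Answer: -8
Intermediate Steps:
f(n) = 2*n
t = -12 (t = -2*6 = -1*12 = -12)
w(Q) = 1/(4 + Q)
1/w(t) = 1/(1/(4 - 12)) = 1/(1/(-8)) = 1/(-⅛) = -8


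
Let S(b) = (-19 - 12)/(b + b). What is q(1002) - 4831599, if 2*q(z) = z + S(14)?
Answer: -270541519/56 ≈ -4.8311e+6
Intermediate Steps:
S(b) = -31/(2*b) (S(b) = -31*1/(2*b) = -31/(2*b))
q(z) = -31/56 + z/2 (q(z) = (z - 31/2/14)/2 = (z - 31/2*1/14)/2 = (z - 31/28)/2 = (-31/28 + z)/2 = -31/56 + z/2)
q(1002) - 4831599 = (-31/56 + (½)*1002) - 4831599 = (-31/56 + 501) - 4831599 = 28025/56 - 4831599 = -270541519/56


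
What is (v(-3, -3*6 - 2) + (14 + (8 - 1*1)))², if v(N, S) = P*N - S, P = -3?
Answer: 2500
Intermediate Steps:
v(N, S) = -S - 3*N (v(N, S) = -3*N - S = -S - 3*N)
(v(-3, -3*6 - 2) + (14 + (8 - 1*1)))² = ((-(-3*6 - 2) - 3*(-3)) + (14 + (8 - 1*1)))² = ((-(-18 - 2) + 9) + (14 + (8 - 1)))² = ((-1*(-20) + 9) + (14 + 7))² = ((20 + 9) + 21)² = (29 + 21)² = 50² = 2500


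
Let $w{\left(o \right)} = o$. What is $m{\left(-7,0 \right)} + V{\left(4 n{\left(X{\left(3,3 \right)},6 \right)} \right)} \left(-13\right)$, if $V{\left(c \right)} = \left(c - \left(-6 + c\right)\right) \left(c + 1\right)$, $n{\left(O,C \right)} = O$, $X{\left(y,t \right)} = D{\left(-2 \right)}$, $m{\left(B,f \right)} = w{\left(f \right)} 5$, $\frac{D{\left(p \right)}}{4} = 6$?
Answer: $-7566$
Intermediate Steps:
$D{\left(p \right)} = 24$ ($D{\left(p \right)} = 4 \cdot 6 = 24$)
$m{\left(B,f \right)} = 5 f$ ($m{\left(B,f \right)} = f 5 = 5 f$)
$X{\left(y,t \right)} = 24$
$V{\left(c \right)} = 6 + 6 c$ ($V{\left(c \right)} = 6 \left(1 + c\right) = 6 + 6 c$)
$m{\left(-7,0 \right)} + V{\left(4 n{\left(X{\left(3,3 \right)},6 \right)} \right)} \left(-13\right) = 5 \cdot 0 + \left(6 + 6 \cdot 4 \cdot 24\right) \left(-13\right) = 0 + \left(6 + 6 \cdot 96\right) \left(-13\right) = 0 + \left(6 + 576\right) \left(-13\right) = 0 + 582 \left(-13\right) = 0 - 7566 = -7566$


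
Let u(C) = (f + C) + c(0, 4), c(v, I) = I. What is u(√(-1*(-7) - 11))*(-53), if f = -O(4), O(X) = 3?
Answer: -53 - 106*I ≈ -53.0 - 106.0*I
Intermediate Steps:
f = -3 (f = -1*3 = -3)
u(C) = 1 + C (u(C) = (-3 + C) + 4 = 1 + C)
u(√(-1*(-7) - 11))*(-53) = (1 + √(-1*(-7) - 11))*(-53) = (1 + √(7 - 11))*(-53) = (1 + √(-4))*(-53) = (1 + 2*I)*(-53) = -53 - 106*I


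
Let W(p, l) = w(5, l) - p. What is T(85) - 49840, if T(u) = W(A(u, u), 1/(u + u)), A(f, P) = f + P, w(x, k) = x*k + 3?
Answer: -1700237/34 ≈ -50007.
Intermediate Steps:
w(x, k) = 3 + k*x (w(x, k) = k*x + 3 = 3 + k*x)
A(f, P) = P + f
W(p, l) = 3 - p + 5*l (W(p, l) = (3 + l*5) - p = (3 + 5*l) - p = 3 - p + 5*l)
T(u) = 3 - 2*u + 5/(2*u) (T(u) = 3 - (u + u) + 5/(u + u) = 3 - 2*u + 5/((2*u)) = 3 - 2*u + 5*(1/(2*u)) = 3 - 2*u + 5/(2*u))
T(85) - 49840 = (3 - 2*85 + (5/2)/85) - 49840 = (3 - 170 + (5/2)*(1/85)) - 49840 = (3 - 170 + 1/34) - 49840 = -5677/34 - 49840 = -1700237/34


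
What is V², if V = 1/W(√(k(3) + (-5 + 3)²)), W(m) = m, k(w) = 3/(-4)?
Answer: 4/13 ≈ 0.30769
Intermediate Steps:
k(w) = -¾ (k(w) = 3*(-¼) = -¾)
V = 2*√13/13 (V = 1/(√(-¾ + (-5 + 3)²)) = 1/(√(-¾ + (-2)²)) = 1/(√(-¾ + 4)) = 1/(√(13/4)) = 1/(√13/2) = 2*√13/13 ≈ 0.55470)
V² = (2*√13/13)² = 4/13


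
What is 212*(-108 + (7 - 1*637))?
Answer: -156456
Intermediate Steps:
212*(-108 + (7 - 1*637)) = 212*(-108 + (7 - 637)) = 212*(-108 - 630) = 212*(-738) = -156456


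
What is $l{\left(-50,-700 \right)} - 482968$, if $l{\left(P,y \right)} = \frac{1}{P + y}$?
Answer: $- \frac{362226001}{750} \approx -4.8297 \cdot 10^{5}$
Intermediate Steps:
$l{\left(-50,-700 \right)} - 482968 = \frac{1}{-50 - 700} - 482968 = \frac{1}{-750} - 482968 = - \frac{1}{750} - 482968 = - \frac{362226001}{750}$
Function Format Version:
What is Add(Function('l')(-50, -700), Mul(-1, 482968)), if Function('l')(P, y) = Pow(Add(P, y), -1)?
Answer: Rational(-362226001, 750) ≈ -4.8297e+5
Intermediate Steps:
Add(Function('l')(-50, -700), Mul(-1, 482968)) = Add(Pow(Add(-50, -700), -1), Mul(-1, 482968)) = Add(Pow(-750, -1), -482968) = Add(Rational(-1, 750), -482968) = Rational(-362226001, 750)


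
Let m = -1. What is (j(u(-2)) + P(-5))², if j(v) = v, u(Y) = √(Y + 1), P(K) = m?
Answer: (1 - I)² ≈ -2.0*I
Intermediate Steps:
P(K) = -1
u(Y) = √(1 + Y)
(j(u(-2)) + P(-5))² = (√(1 - 2) - 1)² = (√(-1) - 1)² = (I - 1)² = (-1 + I)²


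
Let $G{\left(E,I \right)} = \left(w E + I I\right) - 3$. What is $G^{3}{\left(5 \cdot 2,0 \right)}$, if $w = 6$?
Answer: $185193$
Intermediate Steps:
$G{\left(E,I \right)} = -3 + I^{2} + 6 E$ ($G{\left(E,I \right)} = \left(6 E + I I\right) - 3 = \left(6 E + I^{2}\right) - 3 = \left(I^{2} + 6 E\right) - 3 = -3 + I^{2} + 6 E$)
$G^{3}{\left(5 \cdot 2,0 \right)} = \left(-3 + 0^{2} + 6 \cdot 5 \cdot 2\right)^{3} = \left(-3 + 0 + 6 \cdot 10\right)^{3} = \left(-3 + 0 + 60\right)^{3} = 57^{3} = 185193$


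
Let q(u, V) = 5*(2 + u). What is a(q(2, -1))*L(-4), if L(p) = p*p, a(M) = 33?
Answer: 528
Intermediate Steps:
q(u, V) = 10 + 5*u
L(p) = p²
a(q(2, -1))*L(-4) = 33*(-4)² = 33*16 = 528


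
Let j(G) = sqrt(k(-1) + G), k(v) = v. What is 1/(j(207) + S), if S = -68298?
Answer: -34149/2332308299 - sqrt(206)/4664616598 ≈ -1.4645e-5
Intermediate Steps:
j(G) = sqrt(-1 + G)
1/(j(207) + S) = 1/(sqrt(-1 + 207) - 68298) = 1/(sqrt(206) - 68298) = 1/(-68298 + sqrt(206))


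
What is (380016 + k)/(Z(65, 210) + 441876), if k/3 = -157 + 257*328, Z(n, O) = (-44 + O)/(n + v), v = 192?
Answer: 162535281/113562298 ≈ 1.4312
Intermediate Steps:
Z(n, O) = (-44 + O)/(192 + n) (Z(n, O) = (-44 + O)/(n + 192) = (-44 + O)/(192 + n))
k = 252417 (k = 3*(-157 + 257*328) = 3*(-157 + 84296) = 3*84139 = 252417)
(380016 + k)/(Z(65, 210) + 441876) = (380016 + 252417)/((-44 + 210)/(192 + 65) + 441876) = 632433/(166/257 + 441876) = 632433/(113562298/257) = 632433*(257/113562298) = 162535281/113562298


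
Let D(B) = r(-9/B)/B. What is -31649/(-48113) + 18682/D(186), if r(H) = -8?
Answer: -41796325271/96226 ≈ -4.3436e+5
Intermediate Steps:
D(B) = -8/B
-31649/(-48113) + 18682/D(186) = -31649/(-48113) + 18682/((-8/186)) = -31649*(-1/48113) + 18682/((-8*1/186)) = 31649/48113 + 18682/(-4/93) = 31649/48113 + 18682*(-93/4) = 31649/48113 - 868713/2 = -41796325271/96226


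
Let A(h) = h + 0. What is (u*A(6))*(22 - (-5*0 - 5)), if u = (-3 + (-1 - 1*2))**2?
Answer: 5832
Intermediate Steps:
A(h) = h
u = 36 (u = (-3 + (-1 - 2))**2 = (-3 - 3)**2 = (-6)**2 = 36)
(u*A(6))*(22 - (-5*0 - 5)) = (36*6)*(22 - (-5*0 - 5)) = 216*(22 - (0 - 5)) = 216*(22 - 1*(-5)) = 216*(22 + 5) = 216*27 = 5832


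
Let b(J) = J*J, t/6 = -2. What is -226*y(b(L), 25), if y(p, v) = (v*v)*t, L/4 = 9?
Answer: 1695000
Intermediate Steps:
t = -12 (t = 6*(-2) = -12)
L = 36 (L = 4*9 = 36)
b(J) = J**2
y(p, v) = -12*v**2 (y(p, v) = (v*v)*(-12) = v**2*(-12) = -12*v**2)
-226*y(b(L), 25) = -(-2712)*25**2 = -(-2712)*625 = -226*(-7500) = 1695000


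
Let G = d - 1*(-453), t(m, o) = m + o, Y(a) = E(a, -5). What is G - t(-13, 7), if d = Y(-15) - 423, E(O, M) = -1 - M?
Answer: 40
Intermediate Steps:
Y(a) = 4 (Y(a) = -1 - 1*(-5) = -1 + 5 = 4)
d = -419 (d = 4 - 423 = -419)
G = 34 (G = -419 - 1*(-453) = -419 + 453 = 34)
G - t(-13, 7) = 34 - (-13 + 7) = 34 - 1*(-6) = 34 + 6 = 40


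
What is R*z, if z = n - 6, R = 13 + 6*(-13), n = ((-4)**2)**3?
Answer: -265850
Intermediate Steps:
n = 4096 (n = 16**3 = 4096)
R = -65 (R = 13 - 78 = -65)
z = 4090 (z = 4096 - 6 = 4090)
R*z = -65*4090 = -265850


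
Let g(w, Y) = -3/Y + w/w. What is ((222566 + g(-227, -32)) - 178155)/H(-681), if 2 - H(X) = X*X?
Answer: -1421187/14840288 ≈ -0.095765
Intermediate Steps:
g(w, Y) = 1 - 3/Y (g(w, Y) = -3/Y + 1 = 1 - 3/Y)
H(X) = 2 - X² (H(X) = 2 - X*X = 2 - X²)
((222566 + g(-227, -32)) - 178155)/H(-681) = ((222566 + (-3 - 32)/(-32)) - 178155)/(2 - 1*(-681)²) = ((222566 - 1/32*(-35)) - 178155)/(2 - 1*463761) = ((222566 + 35/32) - 178155)/(2 - 463761) = (7122147/32 - 178155)/(-463759) = (1421187/32)*(-1/463759) = -1421187/14840288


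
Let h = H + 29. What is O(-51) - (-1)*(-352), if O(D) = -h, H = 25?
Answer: -406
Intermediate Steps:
h = 54 (h = 25 + 29 = 54)
O(D) = -54 (O(D) = -1*54 = -54)
O(-51) - (-1)*(-352) = -54 - (-1)*(-352) = -54 - 1*352 = -54 - 352 = -406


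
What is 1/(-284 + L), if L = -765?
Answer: -1/1049 ≈ -0.00095329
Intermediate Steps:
1/(-284 + L) = 1/(-284 - 765) = 1/(-1049) = -1/1049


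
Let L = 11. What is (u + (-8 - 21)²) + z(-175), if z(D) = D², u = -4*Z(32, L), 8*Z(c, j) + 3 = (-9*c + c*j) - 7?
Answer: 31439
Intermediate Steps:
Z(c, j) = -5/4 - 9*c/8 + c*j/8 (Z(c, j) = -3/8 + ((-9*c + c*j) - 7)/8 = -3/8 + (-7 - 9*c + c*j)/8 = -3/8 + (-7/8 - 9*c/8 + c*j/8) = -5/4 - 9*c/8 + c*j/8)
u = -27 (u = -4*(-5/4 - 9/8*32 + (⅛)*32*11) = -4*(-5/4 - 36 + 44) = -4*27/4 = -27)
(u + (-8 - 21)²) + z(-175) = (-27 + (-8 - 21)²) + (-175)² = (-27 + (-29)²) + 30625 = (-27 + 841) + 30625 = 814 + 30625 = 31439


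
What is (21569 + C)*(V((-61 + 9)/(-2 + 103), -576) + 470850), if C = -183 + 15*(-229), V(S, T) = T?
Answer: 8441888574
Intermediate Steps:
C = -3618 (C = -183 - 3435 = -3618)
(21569 + C)*(V((-61 + 9)/(-2 + 103), -576) + 470850) = (21569 - 3618)*(-576 + 470850) = 17951*470274 = 8441888574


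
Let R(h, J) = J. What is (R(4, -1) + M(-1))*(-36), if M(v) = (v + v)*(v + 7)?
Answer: 468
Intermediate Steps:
M(v) = 2*v*(7 + v) (M(v) = (2*v)*(7 + v) = 2*v*(7 + v))
(R(4, -1) + M(-1))*(-36) = (-1 + 2*(-1)*(7 - 1))*(-36) = (-1 + 2*(-1)*6)*(-36) = (-1 - 12)*(-36) = -13*(-36) = 468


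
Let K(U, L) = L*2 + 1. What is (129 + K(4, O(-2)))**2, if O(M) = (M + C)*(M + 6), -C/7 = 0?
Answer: 12996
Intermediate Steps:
C = 0 (C = -7*0 = 0)
O(M) = M*(6 + M) (O(M) = (M + 0)*(M + 6) = M*(6 + M))
K(U, L) = 1 + 2*L (K(U, L) = 2*L + 1 = 1 + 2*L)
(129 + K(4, O(-2)))**2 = (129 + (1 + 2*(-2*(6 - 2))))**2 = (129 + (1 + 2*(-2*4)))**2 = (129 + (1 + 2*(-8)))**2 = (129 + (1 - 16))**2 = (129 - 15)**2 = 114**2 = 12996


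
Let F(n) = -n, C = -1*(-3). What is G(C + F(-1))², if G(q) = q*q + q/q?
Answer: 289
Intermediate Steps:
C = 3
G(q) = 1 + q² (G(q) = q² + 1 = 1 + q²)
G(C + F(-1))² = (1 + (3 - 1*(-1))²)² = (1 + (3 + 1)²)² = (1 + 4²)² = (1 + 16)² = 17² = 289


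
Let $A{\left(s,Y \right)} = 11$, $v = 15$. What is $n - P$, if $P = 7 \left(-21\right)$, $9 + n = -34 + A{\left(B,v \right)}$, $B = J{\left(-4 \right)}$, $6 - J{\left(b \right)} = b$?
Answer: $115$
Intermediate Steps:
$J{\left(b \right)} = 6 - b$
$B = 10$ ($B = 6 - -4 = 6 + 4 = 10$)
$n = -32$ ($n = -9 + \left(-34 + 11\right) = -9 - 23 = -32$)
$P = -147$
$n - P = -32 - -147 = -32 + 147 = 115$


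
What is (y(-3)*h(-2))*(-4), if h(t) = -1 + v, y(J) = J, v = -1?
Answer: -24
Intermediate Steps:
h(t) = -2 (h(t) = -1 - 1 = -2)
(y(-3)*h(-2))*(-4) = -3*(-2)*(-4) = 6*(-4) = -24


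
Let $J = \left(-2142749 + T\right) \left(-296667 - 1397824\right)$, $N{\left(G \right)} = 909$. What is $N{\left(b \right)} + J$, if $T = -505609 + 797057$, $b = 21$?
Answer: $3137012883700$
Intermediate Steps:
$T = 291448$
$J = 3137012882791$ ($J = \left(-2142749 + 291448\right) \left(-296667 - 1397824\right) = \left(-1851301\right) \left(-1694491\right) = 3137012882791$)
$N{\left(b \right)} + J = 909 + 3137012882791 = 3137012883700$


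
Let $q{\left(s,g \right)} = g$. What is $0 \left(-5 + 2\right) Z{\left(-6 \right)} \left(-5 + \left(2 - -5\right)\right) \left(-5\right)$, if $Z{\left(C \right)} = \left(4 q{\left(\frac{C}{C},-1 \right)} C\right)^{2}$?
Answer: $0$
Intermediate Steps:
$Z{\left(C \right)} = 16 C^{2}$ ($Z{\left(C \right)} = \left(4 \left(-1\right) C\right)^{2} = \left(- 4 C\right)^{2} = 16 C^{2}$)
$0 \left(-5 + 2\right) Z{\left(-6 \right)} \left(-5 + \left(2 - -5\right)\right) \left(-5\right) = 0 \left(-5 + 2\right) 16 \left(-6\right)^{2} \left(-5 + \left(2 - -5\right)\right) \left(-5\right) = 0 \left(-3\right) 16 \cdot 36 \left(-5 + \left(2 + 5\right)\right) \left(-5\right) = 0 \cdot 576 \left(-5 + 7\right) \left(-5\right) = 0 \cdot 2 \left(-5\right) = 0 \left(-10\right) = 0$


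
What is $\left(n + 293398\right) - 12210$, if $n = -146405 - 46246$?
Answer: $88537$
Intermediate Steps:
$n = -192651$
$\left(n + 293398\right) - 12210 = \left(-192651 + 293398\right) - 12210 = 100747 - 12210 = 88537$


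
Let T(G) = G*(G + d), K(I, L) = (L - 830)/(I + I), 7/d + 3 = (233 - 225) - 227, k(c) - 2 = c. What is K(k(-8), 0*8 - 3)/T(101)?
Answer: 30821/4527830 ≈ 0.0068070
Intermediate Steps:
k(c) = 2 + c
d = -7/222 (d = 7/(-3 + ((233 - 225) - 227)) = 7/(-3 + (8 - 227)) = 7/(-3 - 219) = 7/(-222) = 7*(-1/222) = -7/222 ≈ -0.031532)
K(I, L) = (-830 + L)/(2*I) (K(I, L) = (-830 + L)/((2*I)) = (-830 + L)*(1/(2*I)) = (-830 + L)/(2*I))
T(G) = G*(-7/222 + G) (T(G) = G*(G - 7/222) = G*(-7/222 + G))
K(k(-8), 0*8 - 3)/T(101) = ((-830 + (0*8 - 3))/(2*(2 - 8)))/(((1/222)*101*(-7 + 222*101))) = ((½)*(-830 + (0 - 3))/(-6))/(((1/222)*101*(-7 + 22422))) = ((½)*(-⅙)*(-830 - 3))/(((1/222)*101*22415)) = ((½)*(-⅙)*(-833))/(2263915/222) = (833/12)*(222/2263915) = 30821/4527830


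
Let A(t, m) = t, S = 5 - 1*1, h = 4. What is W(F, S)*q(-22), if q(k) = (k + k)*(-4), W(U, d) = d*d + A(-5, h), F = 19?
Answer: 1936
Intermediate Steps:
S = 4 (S = 5 - 1 = 4)
W(U, d) = -5 + d² (W(U, d) = d*d - 5 = d² - 5 = -5 + d²)
q(k) = -8*k (q(k) = (2*k)*(-4) = -8*k)
W(F, S)*q(-22) = (-5 + 4²)*(-8*(-22)) = (-5 + 16)*176 = 11*176 = 1936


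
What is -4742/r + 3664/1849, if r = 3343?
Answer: 3480794/6181207 ≈ 0.56313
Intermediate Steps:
-4742/r + 3664/1849 = -4742/3343 + 3664/1849 = 3480794/6181207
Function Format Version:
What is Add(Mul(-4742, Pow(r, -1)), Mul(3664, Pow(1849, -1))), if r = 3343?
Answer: Rational(3480794, 6181207) ≈ 0.56313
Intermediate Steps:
Add(Mul(-4742, Pow(r, -1)), Mul(3664, Pow(1849, -1))) = Add(Mul(-4742, Pow(3343, -1)), Mul(3664, Pow(1849, -1))) = Add(Mul(-4742, Rational(1, 3343)), Mul(3664, Rational(1, 1849))) = Add(Rational(-4742, 3343), Rational(3664, 1849)) = Rational(3480794, 6181207)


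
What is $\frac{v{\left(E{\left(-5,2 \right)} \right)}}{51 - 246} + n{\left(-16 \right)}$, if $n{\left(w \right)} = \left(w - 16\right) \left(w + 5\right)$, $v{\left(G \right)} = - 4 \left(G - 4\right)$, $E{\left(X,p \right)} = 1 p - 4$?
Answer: $\frac{22872}{65} \approx 351.88$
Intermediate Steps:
$E{\left(X,p \right)} = -4 + p$ ($E{\left(X,p \right)} = p - 4 = -4 + p$)
$v{\left(G \right)} = 16 - 4 G$ ($v{\left(G \right)} = - 4 \left(-4 + G\right) = 16 - 4 G$)
$n{\left(w \right)} = \left(-16 + w\right) \left(5 + w\right)$
$\frac{v{\left(E{\left(-5,2 \right)} \right)}}{51 - 246} + n{\left(-16 \right)} = \frac{16 - 4 \left(-4 + 2\right)}{51 - 246} - \left(-96 - 256\right) = \frac{16 - -8}{-195} + \left(-80 + 256 + 176\right) = \left(16 + 8\right) \left(- \frac{1}{195}\right) + 352 = 24 \left(- \frac{1}{195}\right) + 352 = - \frac{8}{65} + 352 = \frac{22872}{65}$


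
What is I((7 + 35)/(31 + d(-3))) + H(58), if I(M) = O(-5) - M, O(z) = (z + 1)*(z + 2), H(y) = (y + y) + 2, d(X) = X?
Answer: 257/2 ≈ 128.50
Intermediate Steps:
H(y) = 2 + 2*y (H(y) = 2*y + 2 = 2 + 2*y)
O(z) = (1 + z)*(2 + z)
I(M) = 12 - M (I(M) = (2 + (-5)² + 3*(-5)) - M = (2 + 25 - 15) - M = 12 - M)
I((7 + 35)/(31 + d(-3))) + H(58) = (12 - (7 + 35)/(31 - 3)) + (2 + 2*58) = (12 - 42/28) + (2 + 116) = (12 - 42/28) + 118 = (12 - 1*3/2) + 118 = (12 - 3/2) + 118 = 21/2 + 118 = 257/2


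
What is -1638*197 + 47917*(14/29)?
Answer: -8687056/29 ≈ -2.9955e+5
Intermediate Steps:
-1638*197 + 47917*(14/29) = -322686 + 47917*(14*(1/29)) = -322686 + 47917*(14/29) = -322686 + 670838/29 = -8687056/29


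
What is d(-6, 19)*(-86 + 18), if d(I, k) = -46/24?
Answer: 391/3 ≈ 130.33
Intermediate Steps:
d(I, k) = -23/12 (d(I, k) = -46*1/24 = -23/12)
d(-6, 19)*(-86 + 18) = -23*(-86 + 18)/12 = -23/12*(-68) = 391/3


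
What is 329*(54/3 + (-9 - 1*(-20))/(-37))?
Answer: 215495/37 ≈ 5824.2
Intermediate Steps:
329*(54/3 + (-9 - 1*(-20))/(-37)) = 329*(54*(1/3) + (-9 + 20)*(-1/37)) = 329*(18 + 11*(-1/37)) = 329*(18 - 11/37) = 329*(655/37) = 215495/37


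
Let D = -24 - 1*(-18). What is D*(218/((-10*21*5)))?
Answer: 218/175 ≈ 1.2457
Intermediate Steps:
D = -6 (D = -24 + 18 = -6)
D*(218/((-10*21*5))) = -1308/(-10*21*5) = -1308/((-210*5)) = -1308/(-1050) = -1308*(-1)/1050 = -6*(-109/525) = 218/175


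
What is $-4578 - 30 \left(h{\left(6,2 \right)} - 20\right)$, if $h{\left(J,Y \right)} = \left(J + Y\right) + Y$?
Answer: $-4278$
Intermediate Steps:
$h{\left(J,Y \right)} = J + 2 Y$
$-4578 - 30 \left(h{\left(6,2 \right)} - 20\right) = -4578 - 30 \left(\left(6 + 2 \cdot 2\right) - 20\right) = -4578 - 30 \left(\left(6 + 4\right) - 20\right) = -4578 - 30 \left(10 - 20\right) = -4578 - 30 \left(-10\right) = -4578 - -300 = -4578 + 300 = -4278$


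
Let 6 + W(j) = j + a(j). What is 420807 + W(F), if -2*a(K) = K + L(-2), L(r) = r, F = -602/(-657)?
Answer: 276467215/657 ≈ 4.2080e+5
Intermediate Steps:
F = 602/657 (F = -602*(-1/657) = 602/657 ≈ 0.91629)
a(K) = 1 - K/2 (a(K) = -(K - 2)/2 = -(-2 + K)/2 = 1 - K/2)
W(j) = -5 + j/2 (W(j) = -6 + (j + (1 - j/2)) = -6 + (1 + j/2) = -5 + j/2)
420807 + W(F) = 420807 + (-5 + (1/2)*(602/657)) = 420807 + (-5 + 301/657) = 420807 - 2984/657 = 276467215/657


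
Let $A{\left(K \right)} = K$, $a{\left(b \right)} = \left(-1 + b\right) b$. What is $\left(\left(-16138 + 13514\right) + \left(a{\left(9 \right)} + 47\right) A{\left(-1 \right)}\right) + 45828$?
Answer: $43085$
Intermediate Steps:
$a{\left(b \right)} = b \left(-1 + b\right)$
$\left(\left(-16138 + 13514\right) + \left(a{\left(9 \right)} + 47\right) A{\left(-1 \right)}\right) + 45828 = \left(\left(-16138 + 13514\right) + \left(9 \left(-1 + 9\right) + 47\right) \left(-1\right)\right) + 45828 = \left(-2624 + \left(9 \cdot 8 + 47\right) \left(-1\right)\right) + 45828 = \left(-2624 + \left(72 + 47\right) \left(-1\right)\right) + 45828 = \left(-2624 + 119 \left(-1\right)\right) + 45828 = \left(-2624 - 119\right) + 45828 = -2743 + 45828 = 43085$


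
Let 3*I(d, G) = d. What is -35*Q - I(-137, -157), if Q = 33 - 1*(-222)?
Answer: -26638/3 ≈ -8879.3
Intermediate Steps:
I(d, G) = d/3
Q = 255 (Q = 33 + 222 = 255)
-35*Q - I(-137, -157) = -35*255 - (-137)/3 = -8925 - 1*(-137/3) = -8925 + 137/3 = -26638/3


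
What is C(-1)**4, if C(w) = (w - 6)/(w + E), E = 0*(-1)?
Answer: 2401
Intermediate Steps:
E = 0
C(w) = (-6 + w)/w (C(w) = (w - 6)/(w + 0) = (-6 + w)/w)
C(-1)**4 = ((-6 - 1)/(-1))**4 = (-1*(-7))**4 = 7**4 = 2401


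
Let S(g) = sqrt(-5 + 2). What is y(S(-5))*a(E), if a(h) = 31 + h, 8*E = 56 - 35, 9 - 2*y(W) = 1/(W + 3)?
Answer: 9415/64 + 269*I*sqrt(3)/192 ≈ 147.11 + 2.4267*I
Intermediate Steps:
S(g) = I*sqrt(3) (S(g) = sqrt(-3) = I*sqrt(3))
y(W) = 9/2 - 1/(2*(3 + W)) (y(W) = 9/2 - 1/(2*(W + 3)) = 9/2 - 1/(2*(3 + W)))
E = 21/8 (E = (56 - 35)/8 = (1/8)*21 = 21/8 ≈ 2.6250)
y(S(-5))*a(E) = ((26 + 9*(I*sqrt(3)))/(2*(3 + I*sqrt(3))))*(31 + 21/8) = ((26 + 9*I*sqrt(3))/(2*(3 + I*sqrt(3))))*(269/8) = 269*(26 + 9*I*sqrt(3))/(16*(3 + I*sqrt(3)))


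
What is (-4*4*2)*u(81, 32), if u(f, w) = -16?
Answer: 512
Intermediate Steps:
(-4*4*2)*u(81, 32) = (-4*4*2)*(-16) = -16*2*(-16) = -32*(-16) = 512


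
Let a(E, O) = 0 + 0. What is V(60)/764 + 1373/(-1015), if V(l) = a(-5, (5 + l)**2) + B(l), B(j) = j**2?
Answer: 651257/193865 ≈ 3.3593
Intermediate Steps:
a(E, O) = 0
V(l) = l**2 (V(l) = 0 + l**2 = l**2)
V(60)/764 + 1373/(-1015) = 60**2/764 + 1373/(-1015) = 3600*(1/764) + 1373*(-1/1015) = 900/191 - 1373/1015 = 651257/193865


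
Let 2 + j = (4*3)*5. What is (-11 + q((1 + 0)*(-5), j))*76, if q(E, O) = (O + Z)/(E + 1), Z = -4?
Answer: -1862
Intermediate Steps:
j = 58 (j = -2 + (4*3)*5 = -2 + 12*5 = -2 + 60 = 58)
q(E, O) = (-4 + O)/(1 + E) (q(E, O) = (O - 4)/(E + 1) = (-4 + O)/(1 + E))
(-11 + q((1 + 0)*(-5), j))*76 = (-11 + (-4 + 58)/(1 + (1 + 0)*(-5)))*76 = (-11 + 54/(1 + 1*(-5)))*76 = (-11 + 54/(1 - 5))*76 = (-11 + 54/(-4))*76 = (-11 - ¼*54)*76 = (-11 - 27/2)*76 = -49/2*76 = -1862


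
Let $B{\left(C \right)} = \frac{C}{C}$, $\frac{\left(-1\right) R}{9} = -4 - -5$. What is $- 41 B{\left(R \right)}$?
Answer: $-41$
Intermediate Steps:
$R = -9$ ($R = - 9 \left(-4 - -5\right) = - 9 \left(-4 + 5\right) = \left(-9\right) 1 = -9$)
$B{\left(C \right)} = 1$
$- 41 B{\left(R \right)} = \left(-41\right) 1 = -41$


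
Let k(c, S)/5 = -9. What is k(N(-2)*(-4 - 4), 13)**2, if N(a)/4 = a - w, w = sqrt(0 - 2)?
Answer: 2025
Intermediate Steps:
w = I*sqrt(2) (w = sqrt(-2) = I*sqrt(2) ≈ 1.4142*I)
N(a) = 4*a - 4*I*sqrt(2) (N(a) = 4*(a - I*sqrt(2)) = 4*a - 4*I*sqrt(2))
k(c, S) = -45 (k(c, S) = 5*(-9) = -45)
k(N(-2)*(-4 - 4), 13)**2 = (-45)**2 = 2025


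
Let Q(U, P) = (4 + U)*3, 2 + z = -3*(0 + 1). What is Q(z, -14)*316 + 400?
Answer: -548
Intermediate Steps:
z = -5 (z = -2 - 3*(0 + 1) = -2 - 3*1 = -2 - 3 = -5)
Q(U, P) = 12 + 3*U
Q(z, -14)*316 + 400 = (12 + 3*(-5))*316 + 400 = (12 - 15)*316 + 400 = -3*316 + 400 = -948 + 400 = -548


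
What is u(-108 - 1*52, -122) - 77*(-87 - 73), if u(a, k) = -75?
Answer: 12245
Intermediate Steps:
u(-108 - 1*52, -122) - 77*(-87 - 73) = -75 - 77*(-87 - 73) = -75 - 77*(-160) = -75 + 12320 = 12245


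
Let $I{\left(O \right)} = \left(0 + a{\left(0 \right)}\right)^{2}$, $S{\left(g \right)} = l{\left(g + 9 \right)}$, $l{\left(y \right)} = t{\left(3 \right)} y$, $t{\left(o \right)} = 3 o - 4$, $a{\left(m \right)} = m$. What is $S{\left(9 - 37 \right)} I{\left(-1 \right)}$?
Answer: $0$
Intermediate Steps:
$t{\left(o \right)} = -4 + 3 o$
$l{\left(y \right)} = 5 y$ ($l{\left(y \right)} = \left(-4 + 3 \cdot 3\right) y = \left(-4 + 9\right) y = 5 y$)
$S{\left(g \right)} = 45 + 5 g$ ($S{\left(g \right)} = 5 \left(g + 9\right) = 5 \left(9 + g\right) = 45 + 5 g$)
$I{\left(O \right)} = 0$ ($I{\left(O \right)} = \left(0 + 0\right)^{2} = 0^{2} = 0$)
$S{\left(9 - 37 \right)} I{\left(-1 \right)} = \left(45 + 5 \left(9 - 37\right)\right) 0 = \left(45 + 5 \left(-28\right)\right) 0 = \left(45 - 140\right) 0 = \left(-95\right) 0 = 0$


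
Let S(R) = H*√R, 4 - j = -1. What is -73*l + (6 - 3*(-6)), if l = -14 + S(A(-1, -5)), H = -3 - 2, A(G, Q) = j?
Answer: 1046 + 365*√5 ≈ 1862.2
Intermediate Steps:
j = 5 (j = 4 - 1*(-1) = 4 + 1 = 5)
A(G, Q) = 5
H = -5
S(R) = -5*√R
l = -14 - 5*√5 ≈ -25.180
-73*l + (6 - 3*(-6)) = -73*(-14 - 5*√5) + (6 - 3*(-6)) = (1022 + 365*√5) + (6 + 18) = (1022 + 365*√5) + 24 = 1046 + 365*√5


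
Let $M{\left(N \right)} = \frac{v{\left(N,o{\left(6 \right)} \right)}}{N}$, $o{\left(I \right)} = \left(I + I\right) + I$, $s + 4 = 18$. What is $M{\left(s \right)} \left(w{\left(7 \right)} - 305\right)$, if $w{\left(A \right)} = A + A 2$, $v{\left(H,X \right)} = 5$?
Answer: $- \frac{710}{7} \approx -101.43$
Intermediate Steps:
$s = 14$ ($s = -4 + 18 = 14$)
$o{\left(I \right)} = 3 I$ ($o{\left(I \right)} = 2 I + I = 3 I$)
$M{\left(N \right)} = \frac{5}{N}$
$w{\left(A \right)} = 3 A$ ($w{\left(A \right)} = A + 2 A = 3 A$)
$M{\left(s \right)} \left(w{\left(7 \right)} - 305\right) = \frac{5}{14} \left(3 \cdot 7 - 305\right) = 5 \cdot \frac{1}{14} \left(21 - 305\right) = \frac{5}{14} \left(-284\right) = - \frac{710}{7}$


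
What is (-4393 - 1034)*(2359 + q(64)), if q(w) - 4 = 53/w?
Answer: -821023695/64 ≈ -1.2828e+7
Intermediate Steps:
q(w) = 4 + 53/w
(-4393 - 1034)*(2359 + q(64)) = (-4393 - 1034)*(2359 + (4 + 53/64)) = -5427*(2359 + (4 + 53*(1/64))) = -5427*(2359 + (4 + 53/64)) = -5427*(2359 + 309/64) = -5427*151285/64 = -821023695/64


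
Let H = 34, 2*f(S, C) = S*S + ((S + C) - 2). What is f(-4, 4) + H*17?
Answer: 585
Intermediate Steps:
f(S, C) = -1 + C/2 + S/2 + S**2/2 (f(S, C) = (S*S + ((S + C) - 2))/2 = (S**2 + ((C + S) - 2))/2 = (S**2 + (-2 + C + S))/2 = (-2 + C + S + S**2)/2 = -1 + C/2 + S/2 + S**2/2)
f(-4, 4) + H*17 = (-1 + (1/2)*4 + (1/2)*(-4) + (1/2)*(-4)**2) + 34*17 = (-1 + 2 - 2 + (1/2)*16) + 578 = (-1 + 2 - 2 + 8) + 578 = 7 + 578 = 585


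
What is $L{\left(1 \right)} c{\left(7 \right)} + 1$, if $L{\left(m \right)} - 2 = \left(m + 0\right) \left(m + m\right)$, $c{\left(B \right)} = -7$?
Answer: $-27$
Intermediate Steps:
$L{\left(m \right)} = 2 + 2 m^{2}$ ($L{\left(m \right)} = 2 + \left(m + 0\right) \left(m + m\right) = 2 + m 2 m = 2 + 2 m^{2}$)
$L{\left(1 \right)} c{\left(7 \right)} + 1 = \left(2 + 2 \cdot 1^{2}\right) \left(-7\right) + 1 = \left(2 + 2 \cdot 1\right) \left(-7\right) + 1 = \left(2 + 2\right) \left(-7\right) + 1 = 4 \left(-7\right) + 1 = -28 + 1 = -27$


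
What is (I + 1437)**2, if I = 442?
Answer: 3530641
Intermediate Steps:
(I + 1437)**2 = (442 + 1437)**2 = 1879**2 = 3530641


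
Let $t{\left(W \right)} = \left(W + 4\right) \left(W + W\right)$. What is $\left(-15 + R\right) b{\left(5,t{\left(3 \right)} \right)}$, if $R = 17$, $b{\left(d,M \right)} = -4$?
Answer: $-8$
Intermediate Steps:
$t{\left(W \right)} = 2 W \left(4 + W\right)$ ($t{\left(W \right)} = \left(4 + W\right) 2 W = 2 W \left(4 + W\right)$)
$\left(-15 + R\right) b{\left(5,t{\left(3 \right)} \right)} = \left(-15 + 17\right) \left(-4\right) = 2 \left(-4\right) = -8$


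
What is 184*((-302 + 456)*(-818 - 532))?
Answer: -38253600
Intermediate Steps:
184*((-302 + 456)*(-818 - 532)) = 184*(154*(-1350)) = 184*(-207900) = -38253600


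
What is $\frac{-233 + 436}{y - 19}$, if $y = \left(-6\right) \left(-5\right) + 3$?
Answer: $\frac{29}{2} \approx 14.5$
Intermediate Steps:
$y = 33$ ($y = 30 + 3 = 33$)
$\frac{-233 + 436}{y - 19} = \frac{-233 + 436}{33 - 19} = \frac{203}{14} = 203 \cdot \frac{1}{14} = \frac{29}{2}$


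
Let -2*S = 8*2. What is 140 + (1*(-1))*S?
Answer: 148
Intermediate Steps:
S = -8 (S = -4*2 = -½*16 = -8)
140 + (1*(-1))*S = 140 + (1*(-1))*(-8) = 140 - 1*(-8) = 140 + 8 = 148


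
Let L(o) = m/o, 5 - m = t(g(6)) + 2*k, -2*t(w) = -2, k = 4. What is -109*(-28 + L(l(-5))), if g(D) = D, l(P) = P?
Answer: 14824/5 ≈ 2964.8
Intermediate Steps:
t(w) = 1 (t(w) = -½*(-2) = 1)
m = -4 (m = 5 - (1 + 2*4) = 5 - (1 + 8) = 5 - 1*9 = 5 - 9 = -4)
L(o) = -4/o
-109*(-28 + L(l(-5))) = -109*(-28 - 4/(-5)) = -109*(-28 - 4*(-⅕)) = -109*(-28 + ⅘) = -109*(-136/5) = 14824/5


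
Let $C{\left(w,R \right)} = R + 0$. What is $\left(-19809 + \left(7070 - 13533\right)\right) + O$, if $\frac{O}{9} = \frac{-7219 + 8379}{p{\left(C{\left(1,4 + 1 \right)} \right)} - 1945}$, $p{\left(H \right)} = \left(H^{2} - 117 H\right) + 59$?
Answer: $- \frac{32135876}{1223} \approx -26276.0$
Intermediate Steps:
$C{\left(w,R \right)} = R$
$p{\left(H \right)} = 59 + H^{2} - 117 H$
$O = - \frac{5220}{1223}$ ($O = 9 \frac{-7219 + 8379}{\left(59 + \left(4 + 1\right)^{2} - 117 \left(4 + 1\right)\right) - 1945} = 9 \frac{1160}{\left(59 + 5^{2} - 585\right) - 1945} = 9 \frac{1160}{\left(59 + 25 - 585\right) - 1945} = 9 \frac{1160}{-501 - 1945} = 9 \frac{1160}{-2446} = 9 \cdot 1160 \left(- \frac{1}{2446}\right) = 9 \left(- \frac{580}{1223}\right) = - \frac{5220}{1223} \approx -4.2682$)
$\left(-19809 + \left(7070 - 13533\right)\right) + O = \left(-19809 + \left(7070 - 13533\right)\right) - \frac{5220}{1223} = \left(-19809 - 6463\right) - \frac{5220}{1223} = -26272 - \frac{5220}{1223} = - \frac{32135876}{1223}$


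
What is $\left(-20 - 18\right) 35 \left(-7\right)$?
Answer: $9310$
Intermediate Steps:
$\left(-20 - 18\right) 35 \left(-7\right) = \left(-38\right) 35 \left(-7\right) = \left(-1330\right) \left(-7\right) = 9310$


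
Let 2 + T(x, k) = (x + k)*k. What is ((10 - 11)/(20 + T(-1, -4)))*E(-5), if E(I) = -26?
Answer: 13/19 ≈ 0.68421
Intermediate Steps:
T(x, k) = -2 + k*(k + x) (T(x, k) = -2 + (x + k)*k = -2 + (k + x)*k = -2 + k*(k + x))
((10 - 11)/(20 + T(-1, -4)))*E(-5) = ((10 - 11)/(20 + (-2 + (-4)² - 4*(-1))))*(-26) = -1/(20 + (-2 + 16 + 4))*(-26) = -1/(20 + 18)*(-26) = -1/38*(-26) = 13/19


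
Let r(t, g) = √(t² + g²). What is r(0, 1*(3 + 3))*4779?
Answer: 28674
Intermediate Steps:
r(t, g) = √(g² + t²)
r(0, 1*(3 + 3))*4779 = √((1*(3 + 3))² + 0²)*4779 = √((1*6)² + 0)*4779 = √(6² + 0)*4779 = √(36 + 0)*4779 = √36*4779 = 6*4779 = 28674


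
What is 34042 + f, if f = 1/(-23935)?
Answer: 814795269/23935 ≈ 34042.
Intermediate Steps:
f = -1/23935 ≈ -4.1780e-5
34042 + f = 34042 - 1/23935 = 814795269/23935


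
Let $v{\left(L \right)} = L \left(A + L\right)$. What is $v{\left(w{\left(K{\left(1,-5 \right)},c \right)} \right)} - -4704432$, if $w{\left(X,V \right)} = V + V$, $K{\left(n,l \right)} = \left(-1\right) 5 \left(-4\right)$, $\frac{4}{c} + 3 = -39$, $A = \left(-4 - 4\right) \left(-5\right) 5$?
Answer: $\frac{2074637728}{441} \approx 4.7044 \cdot 10^{6}$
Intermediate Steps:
$A = 200$ ($A = \left(-8\right) \left(-5\right) 5 = 40 \cdot 5 = 200$)
$c = - \frac{2}{21}$ ($c = \frac{4}{-3 - 39} = \frac{4}{-42} = 4 \left(- \frac{1}{42}\right) = - \frac{2}{21} \approx -0.095238$)
$K{\left(n,l \right)} = 20$ ($K{\left(n,l \right)} = \left(-5\right) \left(-4\right) = 20$)
$w{\left(X,V \right)} = 2 V$
$v{\left(L \right)} = L \left(200 + L\right)$
$v{\left(w{\left(K{\left(1,-5 \right)},c \right)} \right)} - -4704432 = 2 \left(- \frac{2}{21}\right) \left(200 + 2 \left(- \frac{2}{21}\right)\right) - -4704432 = - \frac{4 \left(200 - \frac{4}{21}\right)}{21} + 4704432 = \left(- \frac{4}{21}\right) \frac{4196}{21} + 4704432 = - \frac{16784}{441} + 4704432 = \frac{2074637728}{441}$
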